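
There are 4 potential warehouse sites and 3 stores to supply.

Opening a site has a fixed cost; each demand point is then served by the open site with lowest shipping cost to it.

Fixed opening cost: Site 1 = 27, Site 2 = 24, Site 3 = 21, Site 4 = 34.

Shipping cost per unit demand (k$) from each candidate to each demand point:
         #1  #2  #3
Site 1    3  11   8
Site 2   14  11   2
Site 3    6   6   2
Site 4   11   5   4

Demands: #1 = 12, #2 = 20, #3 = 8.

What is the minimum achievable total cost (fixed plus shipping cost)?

220

Open {Site 1, Site 3}: assign each demand point to its cheapest open site.
  #1→Site 1 12×3=36, #2→Site 3 20×6=120, #3→Site 3 8×2=16
  shipping cost 172, fixed 48 → total 220.
Compare {Site 3}: shipping cost 208 + fixed 21 = 229.
Compare {Site 1, Site 4}: shipping cost 168 + fixed 61 = 229.
Compare {Site 1, Site 3, Site 4}: shipping cost 152 + fixed 82 = 234.
All other subsets cost ≥ 229. Minimum total cost: 220.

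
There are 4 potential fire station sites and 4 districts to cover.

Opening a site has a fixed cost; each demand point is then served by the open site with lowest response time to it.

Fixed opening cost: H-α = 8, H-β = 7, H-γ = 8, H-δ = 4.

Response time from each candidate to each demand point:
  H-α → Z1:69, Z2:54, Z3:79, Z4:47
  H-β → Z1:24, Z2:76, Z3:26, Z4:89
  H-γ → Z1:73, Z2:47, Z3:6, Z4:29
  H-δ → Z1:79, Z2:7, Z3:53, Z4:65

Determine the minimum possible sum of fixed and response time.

85

Open {H-β, H-γ, H-δ}: assign each demand point to its cheapest open site.
  Z1→H-β 24, Z2→H-δ 7, Z3→H-γ 6, Z4→H-γ 29
  response time 66, fixed 19 → total 85.
Compare {H-α, H-β, H-γ, H-δ}: response time 66 + fixed 27 = 93.
Compare {H-β, H-γ}: response time 106 + fixed 15 = 121.
Compare {H-α, H-β, H-δ}: response time 104 + fixed 19 = 123.
All other subsets cost ≥ 93. Minimum total cost: 85.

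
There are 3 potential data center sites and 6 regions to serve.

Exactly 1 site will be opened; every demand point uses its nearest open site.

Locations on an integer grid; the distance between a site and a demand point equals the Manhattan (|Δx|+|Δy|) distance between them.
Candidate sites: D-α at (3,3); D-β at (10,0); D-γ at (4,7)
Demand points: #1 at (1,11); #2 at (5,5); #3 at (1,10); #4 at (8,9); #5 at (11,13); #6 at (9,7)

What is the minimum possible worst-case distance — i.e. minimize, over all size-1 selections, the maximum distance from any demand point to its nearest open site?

Open {D-γ}.
  Farthest demand point is #5 at distance 13 (to D-γ); all others are ≤ 13.
With {D-α} the worst case is 18.
With {D-β} the worst case is 20.
No size-1 selection achieves below 13.

13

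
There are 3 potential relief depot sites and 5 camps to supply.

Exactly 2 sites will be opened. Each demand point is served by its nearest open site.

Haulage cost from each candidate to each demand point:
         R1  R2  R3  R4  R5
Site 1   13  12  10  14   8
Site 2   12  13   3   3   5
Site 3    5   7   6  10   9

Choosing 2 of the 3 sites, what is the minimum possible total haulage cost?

23

Open {Site 2, Site 3}.
  R1→Site 3 5, R2→Site 3 7, R3→Site 2 3, R4→Site 2 3, R5→Site 2 5  ⇒ total 23.
Compare {Site 1, Site 2}: total 35.
Compare {Site 1, Site 3}: total 36.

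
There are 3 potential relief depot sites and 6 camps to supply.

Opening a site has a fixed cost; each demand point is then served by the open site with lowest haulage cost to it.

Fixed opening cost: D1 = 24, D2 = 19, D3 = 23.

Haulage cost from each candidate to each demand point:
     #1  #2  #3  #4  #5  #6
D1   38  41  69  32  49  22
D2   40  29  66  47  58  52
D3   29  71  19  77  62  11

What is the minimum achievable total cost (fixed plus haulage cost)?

228

Open {D1, D3}: assign each demand point to its cheapest open site.
  #1→D3 29, #2→D1 41, #3→D3 19, #4→D1 32, #5→D1 49, #6→D3 11
  haulage cost 181, fixed 47 → total 228.
Compare {D2, D3}: haulage cost 193 + fixed 42 = 235.
Compare {D1, D2, D3}: haulage cost 169 + fixed 66 = 235.
Compare {D1}: haulage cost 251 + fixed 24 = 275.
All other subsets cost ≥ 235. Minimum total cost: 228.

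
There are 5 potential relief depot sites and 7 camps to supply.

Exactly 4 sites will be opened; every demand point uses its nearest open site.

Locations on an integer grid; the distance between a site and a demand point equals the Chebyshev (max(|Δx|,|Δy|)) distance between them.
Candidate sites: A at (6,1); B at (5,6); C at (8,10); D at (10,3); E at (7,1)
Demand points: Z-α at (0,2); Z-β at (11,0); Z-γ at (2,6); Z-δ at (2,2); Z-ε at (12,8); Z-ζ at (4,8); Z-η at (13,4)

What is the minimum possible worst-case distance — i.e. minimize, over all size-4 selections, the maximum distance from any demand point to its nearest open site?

Open {A, B, C, D}.
  Farthest demand point is Z-α at distance 5 (to B); all others are ≤ 5.
With {A, B, D, E} the worst case is 5.
With {B, C, D, E} the worst case is 5.
No size-4 selection achieves below 5.

5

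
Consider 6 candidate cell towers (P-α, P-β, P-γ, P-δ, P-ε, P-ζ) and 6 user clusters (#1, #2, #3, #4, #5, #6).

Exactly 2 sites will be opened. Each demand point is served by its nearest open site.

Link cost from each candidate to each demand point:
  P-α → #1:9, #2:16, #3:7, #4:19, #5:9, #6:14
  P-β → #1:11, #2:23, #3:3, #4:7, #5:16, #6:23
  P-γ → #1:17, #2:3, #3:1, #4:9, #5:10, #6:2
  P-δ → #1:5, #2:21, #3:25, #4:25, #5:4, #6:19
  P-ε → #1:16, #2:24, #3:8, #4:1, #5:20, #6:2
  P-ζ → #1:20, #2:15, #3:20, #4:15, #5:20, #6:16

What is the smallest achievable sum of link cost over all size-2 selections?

24

Open {P-γ, P-δ}.
  #1→P-δ 5, #2→P-γ 3, #3→P-γ 1, #4→P-γ 9, #5→P-δ 4, #6→P-γ 2  ⇒ total 24.
Compare {P-α, P-γ}: total 33.
Compare {P-γ, P-ε}: total 33.
No size-2 selection does better; minimum is 24.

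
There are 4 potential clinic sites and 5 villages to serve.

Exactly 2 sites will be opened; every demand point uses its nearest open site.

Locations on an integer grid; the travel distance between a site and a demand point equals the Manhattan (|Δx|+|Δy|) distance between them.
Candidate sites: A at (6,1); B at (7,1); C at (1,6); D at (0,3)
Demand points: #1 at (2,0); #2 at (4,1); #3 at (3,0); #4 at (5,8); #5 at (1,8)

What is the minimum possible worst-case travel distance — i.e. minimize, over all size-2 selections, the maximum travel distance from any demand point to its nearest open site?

6

Open {A, C}.
  Farthest demand point is #4 at travel distance 6 (to C); all others are ≤ 6.
With {B, C} the worst case is 6.
With {C, D} the worst case is 6.
No size-2 selection achieves below 6.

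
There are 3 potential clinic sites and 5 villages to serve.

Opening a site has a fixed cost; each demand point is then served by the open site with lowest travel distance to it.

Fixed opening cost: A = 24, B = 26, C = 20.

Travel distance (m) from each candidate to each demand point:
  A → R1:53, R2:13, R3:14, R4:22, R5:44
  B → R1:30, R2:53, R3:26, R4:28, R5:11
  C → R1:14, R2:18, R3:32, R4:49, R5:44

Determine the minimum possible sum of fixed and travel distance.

Open {A, B}: assign each demand point to its cheapest open site.
  R1→B 30, R2→A 13, R3→A 14, R4→A 22, R5→B 11
  travel distance 90, fixed 50 → total 140.
Compare {B, C}: travel distance 97 + fixed 46 = 143.
Compare {A, B, C}: travel distance 74 + fixed 70 = 144.
Compare {A, C}: travel distance 107 + fixed 44 = 151.
All other subsets cost ≥ 143. Minimum total cost: 140.

140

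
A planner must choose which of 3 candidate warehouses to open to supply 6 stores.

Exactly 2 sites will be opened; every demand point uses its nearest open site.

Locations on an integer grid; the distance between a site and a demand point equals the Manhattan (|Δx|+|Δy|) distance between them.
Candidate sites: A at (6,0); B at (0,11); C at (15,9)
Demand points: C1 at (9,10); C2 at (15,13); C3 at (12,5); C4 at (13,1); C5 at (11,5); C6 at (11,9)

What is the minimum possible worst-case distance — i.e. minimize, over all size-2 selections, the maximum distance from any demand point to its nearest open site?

8

Open {A, C}.
  Farthest demand point is C4 at distance 8 (to A); all others are ≤ 8.
With {B, C} the worst case is 10.
With {A, B} the worst case is 17.
No size-2 selection achieves below 8.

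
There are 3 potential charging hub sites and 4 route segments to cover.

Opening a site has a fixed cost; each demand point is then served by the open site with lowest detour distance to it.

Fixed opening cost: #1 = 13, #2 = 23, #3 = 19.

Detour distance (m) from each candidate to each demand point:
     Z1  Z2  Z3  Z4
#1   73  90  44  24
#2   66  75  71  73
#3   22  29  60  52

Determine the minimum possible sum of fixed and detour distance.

Open {#1, #3}: assign each demand point to its cheapest open site.
  Z1→#3 22, Z2→#3 29, Z3→#1 44, Z4→#1 24
  detour distance 119, fixed 32 → total 151.
Compare {#1, #2, #3}: detour distance 119 + fixed 55 = 174.
Compare {#3}: detour distance 163 + fixed 19 = 182.
Compare {#2, #3}: detour distance 163 + fixed 42 = 205.
All other subsets cost ≥ 174. Minimum total cost: 151.

151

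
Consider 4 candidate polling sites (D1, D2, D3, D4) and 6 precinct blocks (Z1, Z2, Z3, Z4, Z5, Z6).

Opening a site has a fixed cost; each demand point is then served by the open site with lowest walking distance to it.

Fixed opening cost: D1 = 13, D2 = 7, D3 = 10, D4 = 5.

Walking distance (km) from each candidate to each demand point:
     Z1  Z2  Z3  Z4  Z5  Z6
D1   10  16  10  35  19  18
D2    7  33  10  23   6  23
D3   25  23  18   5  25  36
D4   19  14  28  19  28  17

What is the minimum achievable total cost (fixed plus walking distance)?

Open {D2, D3, D4}: assign each demand point to its cheapest open site.
  Z1→D2 7, Z2→D4 14, Z3→D2 10, Z4→D3 5, Z5→D2 6, Z6→D4 17
  walking distance 59, fixed 22 → total 81.
Compare {D2, D4}: walking distance 73 + fixed 12 = 85.
Compare {D2, D3}: walking distance 74 + fixed 17 = 91.
Compare {D1, D2, D3}: walking distance 62 + fixed 30 = 92.
All other subsets cost ≥ 85. Minimum total cost: 81.

81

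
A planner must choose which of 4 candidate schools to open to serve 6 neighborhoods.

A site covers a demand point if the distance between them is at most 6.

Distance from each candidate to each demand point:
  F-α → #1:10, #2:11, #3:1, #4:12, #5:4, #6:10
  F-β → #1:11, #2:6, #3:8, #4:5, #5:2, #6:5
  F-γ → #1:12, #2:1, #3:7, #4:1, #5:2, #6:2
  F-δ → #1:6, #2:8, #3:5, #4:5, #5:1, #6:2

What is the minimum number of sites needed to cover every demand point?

Coverage sets (demand points within 6 of each site):
  F-α: {#3, #5}
  F-β: {#2, #4, #5, #6}
  F-γ: {#2, #4, #5, #6}
  F-δ: {#1, #3, #4, #5, #6}
No single site covers all 6 demand points.
But {F-β, F-δ} covers everything, so the minimum is 2.

2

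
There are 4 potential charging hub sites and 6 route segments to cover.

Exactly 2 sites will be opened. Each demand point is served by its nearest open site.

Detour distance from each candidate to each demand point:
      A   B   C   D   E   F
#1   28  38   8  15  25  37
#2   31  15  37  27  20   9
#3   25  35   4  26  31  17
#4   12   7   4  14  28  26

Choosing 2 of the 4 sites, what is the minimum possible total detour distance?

Open {#2, #4}.
  A→#4 12, B→#4 7, C→#4 4, D→#4 14, E→#2 20, F→#2 9  ⇒ total 66.
Compare {#3, #4}: total 82.
Compare {#1, #4}: total 88.
No size-2 selection does better; minimum is 66.

66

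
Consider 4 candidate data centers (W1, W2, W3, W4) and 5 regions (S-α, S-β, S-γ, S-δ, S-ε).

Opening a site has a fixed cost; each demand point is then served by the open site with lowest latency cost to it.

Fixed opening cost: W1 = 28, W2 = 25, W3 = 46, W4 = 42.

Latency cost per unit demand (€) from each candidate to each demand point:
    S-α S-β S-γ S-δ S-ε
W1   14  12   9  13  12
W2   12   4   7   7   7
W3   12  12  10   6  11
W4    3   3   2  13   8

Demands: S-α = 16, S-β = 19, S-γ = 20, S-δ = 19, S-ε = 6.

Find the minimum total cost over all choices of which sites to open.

Open {W2, W4}: assign each demand point to its cheapest open site.
  S-α→W4 16×3=48, S-β→W4 19×3=57, S-γ→W4 20×2=40, S-δ→W2 19×7=133, S-ε→W2 6×7=42
  latency cost 320, fixed 67 → total 387.
Compare {W3, W4}: latency cost 307 + fixed 88 = 395.
Compare {W2, W3, W4}: latency cost 301 + fixed 113 = 414.
Compare {W1, W2, W4}: latency cost 320 + fixed 95 = 415.
All other subsets cost ≥ 395. Minimum total cost: 387.

387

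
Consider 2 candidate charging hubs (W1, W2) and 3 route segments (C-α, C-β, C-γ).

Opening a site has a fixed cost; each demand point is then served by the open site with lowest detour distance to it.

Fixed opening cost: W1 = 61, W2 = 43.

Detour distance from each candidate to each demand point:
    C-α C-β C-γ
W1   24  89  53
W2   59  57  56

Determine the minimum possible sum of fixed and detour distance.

215

Open {W2}: assign each demand point to its cheapest open site.
  C-α→W2 59, C-β→W2 57, C-γ→W2 56
  detour distance 172, fixed 43 → total 215.
Compare {W1}: detour distance 166 + fixed 61 = 227.
Compare {W1, W2}: detour distance 134 + fixed 104 = 238.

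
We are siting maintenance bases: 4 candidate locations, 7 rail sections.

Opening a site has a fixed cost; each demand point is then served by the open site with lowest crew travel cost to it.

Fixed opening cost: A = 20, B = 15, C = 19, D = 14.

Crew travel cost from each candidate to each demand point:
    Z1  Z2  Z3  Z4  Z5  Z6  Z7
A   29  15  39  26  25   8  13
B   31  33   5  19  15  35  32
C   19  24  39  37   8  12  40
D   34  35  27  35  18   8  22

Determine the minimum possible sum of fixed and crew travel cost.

Open {A, B}: assign each demand point to its cheapest open site.
  Z1→A 29, Z2→A 15, Z3→B 5, Z4→B 19, Z5→B 15, Z6→A 8, Z7→A 13
  crew travel cost 104, fixed 35 → total 139.
Compare {A, B, C}: crew travel cost 87 + fixed 54 = 141.
Compare {B, C}: crew travel cost 119 + fixed 34 = 153.
Compare {A, B, D}: crew travel cost 104 + fixed 49 = 153.
All other subsets cost ≥ 141. Minimum total cost: 139.

139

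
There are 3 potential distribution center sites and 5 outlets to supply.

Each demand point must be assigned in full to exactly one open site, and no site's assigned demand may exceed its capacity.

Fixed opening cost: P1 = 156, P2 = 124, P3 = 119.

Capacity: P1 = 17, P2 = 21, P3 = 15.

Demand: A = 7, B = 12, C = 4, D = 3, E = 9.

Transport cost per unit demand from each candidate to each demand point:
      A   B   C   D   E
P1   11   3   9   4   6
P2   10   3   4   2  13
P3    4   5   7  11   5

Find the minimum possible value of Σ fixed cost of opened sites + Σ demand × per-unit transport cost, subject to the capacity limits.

469

Open {P1, P2}; cheapest assignment that respects the capacities:
  P1 (cap 17, load 16): A, E — cost 7×11 + 9×6 = 131
  P2 (cap 21, load 19): B, C, D — cost 12×3 + 4×4 + 3×2 = 58
  Shipping 189, fixed 280 → total 469.
  Any other capacity-feasible assignment to {P1, P2} ships for at least 189.
Compare {P2, P3}: its best feasible assignment gives total 485.
Compare {P1, P2, P3}: its best feasible assignment gives total 539.
Every other set of open sites that can feasibly serve all demand totals ≥ 485 even under its best assignment. Minimum: 469.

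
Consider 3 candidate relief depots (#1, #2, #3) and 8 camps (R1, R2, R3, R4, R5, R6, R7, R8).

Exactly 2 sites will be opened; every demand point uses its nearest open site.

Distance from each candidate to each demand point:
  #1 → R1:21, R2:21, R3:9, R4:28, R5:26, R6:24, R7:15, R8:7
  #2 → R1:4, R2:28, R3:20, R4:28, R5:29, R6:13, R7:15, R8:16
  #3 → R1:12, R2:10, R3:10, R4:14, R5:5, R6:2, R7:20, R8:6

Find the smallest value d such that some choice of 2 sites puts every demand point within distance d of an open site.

Open {#1, #3}.
  Farthest demand point is R7 at distance 15 (to #1); all others are ≤ 15.
With {#2, #3} the worst case is 15.
With {#1, #2} the worst case is 28.
No size-2 selection achieves below 15.

15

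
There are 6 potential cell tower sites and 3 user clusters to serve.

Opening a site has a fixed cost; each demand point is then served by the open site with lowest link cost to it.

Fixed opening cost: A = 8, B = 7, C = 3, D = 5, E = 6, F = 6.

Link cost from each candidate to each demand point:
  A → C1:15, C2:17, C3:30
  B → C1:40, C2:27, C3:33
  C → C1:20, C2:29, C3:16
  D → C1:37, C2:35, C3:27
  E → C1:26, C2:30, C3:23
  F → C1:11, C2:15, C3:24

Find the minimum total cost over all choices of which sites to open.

51

Open {C, F}: assign each demand point to its cheapest open site.
  C1→F 11, C2→F 15, C3→C 16
  link cost 42, fixed 9 → total 51.
Compare {F}: link cost 50 + fixed 6 = 56.
Compare {C, D, F}: link cost 42 + fixed 14 = 56.
Compare {C, E, F}: link cost 42 + fixed 15 = 57.
All other subsets cost ≥ 56. Minimum total cost: 51.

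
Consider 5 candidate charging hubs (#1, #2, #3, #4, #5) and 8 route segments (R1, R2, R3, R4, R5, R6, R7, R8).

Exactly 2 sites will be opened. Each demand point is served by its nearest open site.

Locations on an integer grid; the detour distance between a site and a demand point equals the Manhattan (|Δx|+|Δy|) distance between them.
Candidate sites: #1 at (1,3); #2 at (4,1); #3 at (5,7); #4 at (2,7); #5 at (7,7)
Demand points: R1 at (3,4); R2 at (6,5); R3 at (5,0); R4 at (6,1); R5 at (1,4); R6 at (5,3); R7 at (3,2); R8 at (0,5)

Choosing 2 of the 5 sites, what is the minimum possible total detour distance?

Open {#1, #2}.
  R1→#1 3, R2→#2 6, R3→#2 2, R4→#2 2, R5→#1 1, R6→#2 3, R7→#2 2, R8→#1 3  ⇒ total 22.
Compare {#2, #4}: total 27.
Compare {#2, #3}: total 29.
No size-2 selection does better; minimum is 22.

22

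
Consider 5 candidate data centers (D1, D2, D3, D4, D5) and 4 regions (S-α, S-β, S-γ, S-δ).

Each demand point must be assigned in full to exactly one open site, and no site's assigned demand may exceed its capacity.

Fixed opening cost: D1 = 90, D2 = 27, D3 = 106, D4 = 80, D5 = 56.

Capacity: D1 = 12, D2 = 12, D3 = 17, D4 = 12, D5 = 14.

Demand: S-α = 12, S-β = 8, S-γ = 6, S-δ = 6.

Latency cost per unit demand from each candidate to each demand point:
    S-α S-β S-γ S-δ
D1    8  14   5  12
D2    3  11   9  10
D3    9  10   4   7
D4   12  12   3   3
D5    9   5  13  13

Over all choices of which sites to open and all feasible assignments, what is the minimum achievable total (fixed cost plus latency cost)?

Open {D2, D4, D5}; cheapest assignment that respects the capacities:
  D2 (cap 12, load 12): S-α — cost 12×3 = 36
  D4 (cap 12, load 12): S-γ, S-δ — cost 6×3 + 6×3 = 36
  D5 (cap 14, load 8): S-β — cost 8×5 = 40
  Shipping 112, fixed 163 → total 275.
  Any other capacity-feasible assignment to {D2, D4, D5} ships for at least 112.
Compare {D2, D3, D5}: its best feasible assignment gives total 331.
Compare {D1, D2, D5}: its best feasible assignment gives total 351.
Every other set of open sites that can feasibly serve all demand totals ≥ 331 even under its best assignment. Minimum: 275.

275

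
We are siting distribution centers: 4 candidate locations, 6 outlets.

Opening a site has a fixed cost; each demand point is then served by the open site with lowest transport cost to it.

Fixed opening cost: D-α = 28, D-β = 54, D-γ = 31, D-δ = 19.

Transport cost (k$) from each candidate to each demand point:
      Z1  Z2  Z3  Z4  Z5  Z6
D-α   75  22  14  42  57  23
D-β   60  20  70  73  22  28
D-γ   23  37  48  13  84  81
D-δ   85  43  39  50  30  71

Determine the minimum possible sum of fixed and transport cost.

203

Open {D-α, D-γ, D-δ}: assign each demand point to its cheapest open site.
  Z1→D-γ 23, Z2→D-α 22, Z3→D-α 14, Z4→D-γ 13, Z5→D-δ 30, Z6→D-α 23
  transport cost 125, fixed 78 → total 203.
Compare {D-α, D-γ}: transport cost 152 + fixed 59 = 211.
Compare {D-α, D-β, D-γ}: transport cost 115 + fixed 113 = 228.
Compare {D-β, D-γ}: transport cost 154 + fixed 85 = 239.
All other subsets cost ≥ 211. Minimum total cost: 203.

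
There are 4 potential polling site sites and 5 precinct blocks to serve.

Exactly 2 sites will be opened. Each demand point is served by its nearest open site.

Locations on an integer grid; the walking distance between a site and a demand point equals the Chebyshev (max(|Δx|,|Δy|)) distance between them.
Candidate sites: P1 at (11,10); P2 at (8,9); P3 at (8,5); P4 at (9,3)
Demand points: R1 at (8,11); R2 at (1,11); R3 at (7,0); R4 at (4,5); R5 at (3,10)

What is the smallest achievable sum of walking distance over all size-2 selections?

21

Open {P2, P4}.
  R1→P2 2, R2→P2 7, R3→P4 3, R4→P2 4, R5→P2 5  ⇒ total 21.
Compare {P2, P3}: total 23.
Compare {P1, P3}: total 24.
No size-2 selection does better; minimum is 21.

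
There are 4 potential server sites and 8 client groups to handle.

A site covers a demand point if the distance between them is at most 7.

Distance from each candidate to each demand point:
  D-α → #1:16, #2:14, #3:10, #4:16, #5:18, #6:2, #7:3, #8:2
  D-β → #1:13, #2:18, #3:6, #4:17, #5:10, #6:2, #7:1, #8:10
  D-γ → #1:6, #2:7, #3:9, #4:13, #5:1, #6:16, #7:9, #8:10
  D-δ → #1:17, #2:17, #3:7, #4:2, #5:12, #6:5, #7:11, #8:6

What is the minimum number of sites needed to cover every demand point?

3

Coverage sets (demand points within 7 of each site):
  D-α: {#6, #7, #8}
  D-β: {#3, #6, #7}
  D-γ: {#1, #2, #5}
  D-δ: {#3, #4, #6, #8}
No 2 sites suffice: every size-2 union leaves at least one demand point uncovered.
But {D-α, D-γ, D-δ} covers everything, so the minimum is 3.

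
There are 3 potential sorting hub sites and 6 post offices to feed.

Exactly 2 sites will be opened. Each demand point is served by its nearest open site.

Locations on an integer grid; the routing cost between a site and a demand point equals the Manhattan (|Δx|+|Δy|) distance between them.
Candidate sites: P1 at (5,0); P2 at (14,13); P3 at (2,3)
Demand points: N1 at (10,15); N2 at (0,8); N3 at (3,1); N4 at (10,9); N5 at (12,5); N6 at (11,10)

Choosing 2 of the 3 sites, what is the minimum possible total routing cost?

Open {P2, P3}.
  N1→P2 6, N2→P3 7, N3→P3 3, N4→P2 8, N5→P2 10, N6→P2 6  ⇒ total 40.
Compare {P1, P2}: total 46.
Compare {P1, P3}: total 72.

40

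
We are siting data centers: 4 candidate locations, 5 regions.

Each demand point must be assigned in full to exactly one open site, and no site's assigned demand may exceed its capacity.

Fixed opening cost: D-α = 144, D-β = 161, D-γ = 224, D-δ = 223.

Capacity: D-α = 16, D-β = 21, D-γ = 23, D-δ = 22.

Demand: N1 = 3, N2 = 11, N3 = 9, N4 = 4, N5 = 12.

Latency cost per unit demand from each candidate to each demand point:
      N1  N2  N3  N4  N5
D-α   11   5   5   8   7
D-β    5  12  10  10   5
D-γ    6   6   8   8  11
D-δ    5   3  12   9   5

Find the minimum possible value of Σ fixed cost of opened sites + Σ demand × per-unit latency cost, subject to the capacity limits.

Open {D-β, D-δ}; cheapest assignment that respects the capacities:
  D-β (cap 21, load 21): N3, N5 — cost 9×10 + 12×5 = 150
  D-δ (cap 22, load 18): N1, N2, N4 — cost 3×5 + 11×3 + 4×9 = 84
  Shipping 234, fixed 384 → total 618.
  Any other capacity-feasible assignment to {D-β, D-δ} ships for at least 234.
Compare {D-β, D-γ}: its best feasible assignment gives total 638.
Compare {D-α, D-γ}: its best feasible assignment gives total 640.
Every other set of open sites that can feasibly serve all demand totals ≥ 638 even under its best assignment. Minimum: 618.

618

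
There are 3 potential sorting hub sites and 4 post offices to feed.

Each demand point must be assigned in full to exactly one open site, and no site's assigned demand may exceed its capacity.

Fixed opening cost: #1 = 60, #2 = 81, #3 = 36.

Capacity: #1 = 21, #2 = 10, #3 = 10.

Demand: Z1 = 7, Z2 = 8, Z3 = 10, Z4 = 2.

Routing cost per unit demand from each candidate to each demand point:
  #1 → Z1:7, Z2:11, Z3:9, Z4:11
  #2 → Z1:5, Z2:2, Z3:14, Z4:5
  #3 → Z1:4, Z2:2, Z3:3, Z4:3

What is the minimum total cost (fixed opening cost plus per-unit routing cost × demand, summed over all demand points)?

Open {#1, #3}; cheapest assignment that respects the capacities:
  #1 (cap 21, load 17): Z1, Z3 — cost 7×7 + 10×9 = 139
  #3 (cap 10, load 10): Z2, Z4 — cost 8×2 + 2×3 = 22
  Shipping 161, fixed 96 → total 257.
  Any other capacity-feasible assignment to {#1, #3} ships for at least 161.
Compare {#1, #2, #3}: its best feasible assignment gives total 282.
Compare {#1, #2}: its best feasible assignment gives total 306.
Every other set of open sites that can feasibly serve all demand totals ≥ 282 even under its best assignment. Minimum: 257.

257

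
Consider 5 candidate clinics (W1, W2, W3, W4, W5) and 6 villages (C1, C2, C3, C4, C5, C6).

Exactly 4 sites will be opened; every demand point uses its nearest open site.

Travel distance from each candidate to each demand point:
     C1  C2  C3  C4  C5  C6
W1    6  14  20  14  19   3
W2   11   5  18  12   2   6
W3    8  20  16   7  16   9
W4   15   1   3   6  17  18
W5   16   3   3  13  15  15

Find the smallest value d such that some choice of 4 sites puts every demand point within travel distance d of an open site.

6

Open {W1, W2, W3, W4}.
  Farthest demand point is C1 at travel distance 6 (to W1); all others are ≤ 6.
With {W1, W2, W4, W5} the worst case is 6.
With {W1, W2, W3, W5} the worst case is 7.
No size-4 selection achieves below 6.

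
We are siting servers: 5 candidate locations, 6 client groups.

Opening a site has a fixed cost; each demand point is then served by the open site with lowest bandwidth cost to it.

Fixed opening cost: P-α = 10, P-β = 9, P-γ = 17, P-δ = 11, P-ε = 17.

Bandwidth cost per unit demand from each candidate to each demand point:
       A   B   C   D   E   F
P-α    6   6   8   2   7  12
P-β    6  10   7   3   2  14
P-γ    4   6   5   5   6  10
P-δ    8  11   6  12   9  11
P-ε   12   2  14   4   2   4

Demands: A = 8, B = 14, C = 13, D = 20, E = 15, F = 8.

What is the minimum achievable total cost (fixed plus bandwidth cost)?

Open {P-α, P-γ, P-ε}: assign each demand point to its cheapest open site.
  A→P-γ 8×4=32, B→P-ε 14×2=28, C→P-γ 13×5=65, D→P-α 20×2=40, E→P-ε 15×2=30, F→P-ε 8×4=32
  bandwidth cost 227, fixed 44 → total 271.
Compare {P-α, P-β, P-γ, P-ε}: bandwidth cost 227 + fixed 53 = 280.
Compare {P-α, P-γ, P-δ, P-ε}: bandwidth cost 227 + fixed 55 = 282.
Compare {P-β, P-γ, P-ε}: bandwidth cost 247 + fixed 43 = 290.
All other subsets cost ≥ 280. Minimum total cost: 271.

271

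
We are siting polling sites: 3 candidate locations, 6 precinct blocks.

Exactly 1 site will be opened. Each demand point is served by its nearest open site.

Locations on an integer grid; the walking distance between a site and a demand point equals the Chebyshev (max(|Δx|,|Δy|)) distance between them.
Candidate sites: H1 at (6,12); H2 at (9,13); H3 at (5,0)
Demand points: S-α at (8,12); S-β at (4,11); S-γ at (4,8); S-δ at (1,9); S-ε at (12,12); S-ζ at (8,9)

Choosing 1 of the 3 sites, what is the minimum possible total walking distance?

22

Open {H1}.
  S-α→H1 2, S-β→H1 2, S-γ→H1 4, S-δ→H1 5, S-ε→H1 6, S-ζ→H1 3  ⇒ total 22.
Compare {H2}: total 26.
Compare {H3}: total 61.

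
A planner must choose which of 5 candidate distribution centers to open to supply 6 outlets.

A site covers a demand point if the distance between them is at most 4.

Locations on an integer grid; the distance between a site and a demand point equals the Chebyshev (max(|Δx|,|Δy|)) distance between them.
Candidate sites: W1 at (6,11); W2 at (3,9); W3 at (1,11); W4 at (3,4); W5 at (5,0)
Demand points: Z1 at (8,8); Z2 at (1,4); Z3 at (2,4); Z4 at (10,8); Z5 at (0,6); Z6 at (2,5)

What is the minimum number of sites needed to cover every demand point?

Coverage sets (demand points within 4 of each site):
  W1: {Z1, Z4}
  W2: {Z5, Z6}
  W3: {}
  W4: {Z2, Z3, Z5, Z6}
  W5: {Z2, Z3}
No single site covers all 6 demand points.
But {W1, W4} covers everything, so the minimum is 2.

2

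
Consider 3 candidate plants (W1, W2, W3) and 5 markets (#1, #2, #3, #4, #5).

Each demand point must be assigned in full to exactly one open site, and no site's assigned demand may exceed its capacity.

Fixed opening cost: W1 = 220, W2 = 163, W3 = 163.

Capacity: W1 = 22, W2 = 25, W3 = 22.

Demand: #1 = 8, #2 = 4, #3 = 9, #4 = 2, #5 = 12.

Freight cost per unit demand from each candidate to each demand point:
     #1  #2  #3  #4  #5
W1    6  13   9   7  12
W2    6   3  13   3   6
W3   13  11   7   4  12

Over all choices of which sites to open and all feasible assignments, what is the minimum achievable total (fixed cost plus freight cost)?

529

Open {W2, W3}; cheapest assignment that respects the capacities:
  W2 (cap 25, load 24): #1, #2, #5 — cost 8×6 + 4×3 + 12×6 = 132
  W3 (cap 22, load 11): #3, #4 — cost 9×7 + 2×4 = 71
  Shipping 203, fixed 326 → total 529.
  Any other capacity-feasible assignment to {W2, W3} ships for at least 203.
Compare {W1, W2}: its best feasible assignment gives total 602.
Compare {W1, W3}: its best feasible assignment gives total 690.
Every other set of open sites that can feasibly serve all demand totals ≥ 602 even under its best assignment. Minimum: 529.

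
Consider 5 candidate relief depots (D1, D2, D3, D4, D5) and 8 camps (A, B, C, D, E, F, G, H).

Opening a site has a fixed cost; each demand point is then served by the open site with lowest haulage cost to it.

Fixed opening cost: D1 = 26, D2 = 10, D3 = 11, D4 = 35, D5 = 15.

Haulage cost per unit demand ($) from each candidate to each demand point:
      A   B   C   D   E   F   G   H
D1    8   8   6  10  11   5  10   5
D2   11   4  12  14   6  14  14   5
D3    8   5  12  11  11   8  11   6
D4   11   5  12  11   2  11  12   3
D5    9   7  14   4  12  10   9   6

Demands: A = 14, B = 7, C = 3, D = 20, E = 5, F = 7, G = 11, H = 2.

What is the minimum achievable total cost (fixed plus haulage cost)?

463

Open {D1, D2, D5}: assign each demand point to its cheapest open site.
  A→D1 14×8=112, B→D2 7×4=28, C→D1 3×6=18, D→D5 20×4=80, E→D2 5×6=30, F→D1 7×5=35, G→D5 11×9=99, H→D1 2×5=10
  haulage cost 412, fixed 51 → total 463.
Compare {D1, D4, D5}: haulage cost 395 + fixed 76 = 471.
Compare {D1, D2, D3, D5}: haulage cost 412 + fixed 62 = 474.
Compare {D1, D2, D4, D5}: haulage cost 388 + fixed 86 = 474.
All other subsets cost ≥ 471. Minimum total cost: 463.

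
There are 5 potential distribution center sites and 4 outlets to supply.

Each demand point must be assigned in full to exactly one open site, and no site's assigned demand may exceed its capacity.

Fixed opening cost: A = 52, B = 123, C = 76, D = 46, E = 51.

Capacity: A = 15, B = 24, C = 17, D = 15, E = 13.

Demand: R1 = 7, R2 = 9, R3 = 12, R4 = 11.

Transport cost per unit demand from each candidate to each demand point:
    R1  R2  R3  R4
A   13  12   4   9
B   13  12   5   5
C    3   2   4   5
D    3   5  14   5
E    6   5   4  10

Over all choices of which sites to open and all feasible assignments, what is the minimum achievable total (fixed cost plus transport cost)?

315

Open {C, D, E}; cheapest assignment that respects the capacities:
  C (cap 17, load 16): R1, R2 — cost 7×3 + 9×2 = 39
  D (cap 15, load 11): R4 — cost 11×5 = 55
  E (cap 13, load 12): R3 — cost 12×4 = 48
  Shipping 142, fixed 173 → total 315.
  Any other capacity-feasible assignment to {C, D, E} ships for at least 142.
Compare {A, C, D}: its best feasible assignment gives total 316.
Compare {B, C}: its best feasible assignment gives total 353.
Every other set of open sites that can feasibly serve all demand totals ≥ 316 even under its best assignment. Minimum: 315.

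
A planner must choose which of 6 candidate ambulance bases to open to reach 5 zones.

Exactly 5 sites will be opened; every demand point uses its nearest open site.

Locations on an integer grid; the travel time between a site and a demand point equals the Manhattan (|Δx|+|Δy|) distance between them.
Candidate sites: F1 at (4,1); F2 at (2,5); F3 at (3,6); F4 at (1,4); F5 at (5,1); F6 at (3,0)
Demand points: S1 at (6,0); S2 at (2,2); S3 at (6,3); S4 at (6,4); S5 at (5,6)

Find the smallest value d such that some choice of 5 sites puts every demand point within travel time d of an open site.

4

Open {F1, F2, F3, F4, F5}.
  Farthest demand point is S4 at travel time 4 (to F5); all others are ≤ 4.
With {F1, F2, F3, F5, F6} the worst case is 4.
With {F1, F2, F4, F5, F6} the worst case is 4.
No size-5 selection achieves below 4.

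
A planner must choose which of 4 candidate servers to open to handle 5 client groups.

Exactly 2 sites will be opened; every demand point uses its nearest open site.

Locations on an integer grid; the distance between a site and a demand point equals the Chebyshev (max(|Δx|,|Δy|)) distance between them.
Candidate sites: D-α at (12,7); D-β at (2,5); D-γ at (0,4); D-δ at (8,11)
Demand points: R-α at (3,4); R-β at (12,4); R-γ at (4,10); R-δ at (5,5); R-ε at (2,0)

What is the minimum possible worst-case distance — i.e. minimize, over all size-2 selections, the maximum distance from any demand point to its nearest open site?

5

Open {D-α, D-β}.
  Farthest demand point is R-γ at distance 5 (to D-β); all others are ≤ 5.
With {D-α, D-γ} the worst case is 6.
With {D-β, D-δ} the worst case is 7.
No size-2 selection achieves below 5.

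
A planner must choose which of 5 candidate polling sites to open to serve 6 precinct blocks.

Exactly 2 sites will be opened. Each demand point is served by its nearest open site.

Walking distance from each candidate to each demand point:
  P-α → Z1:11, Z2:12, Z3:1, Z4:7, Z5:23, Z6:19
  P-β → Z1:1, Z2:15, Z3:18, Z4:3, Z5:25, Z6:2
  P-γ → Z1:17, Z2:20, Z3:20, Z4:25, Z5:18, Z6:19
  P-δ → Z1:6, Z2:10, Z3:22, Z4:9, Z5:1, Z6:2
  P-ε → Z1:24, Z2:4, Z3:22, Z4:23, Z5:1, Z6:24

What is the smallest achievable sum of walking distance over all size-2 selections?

27

Open {P-α, P-δ}.
  Z1→P-δ 6, Z2→P-δ 10, Z3→P-α 1, Z4→P-α 7, Z5→P-δ 1, Z6→P-δ 2  ⇒ total 27.
Compare {P-β, P-ε}: total 29.
Compare {P-β, P-δ}: total 35.
No size-2 selection does better; minimum is 27.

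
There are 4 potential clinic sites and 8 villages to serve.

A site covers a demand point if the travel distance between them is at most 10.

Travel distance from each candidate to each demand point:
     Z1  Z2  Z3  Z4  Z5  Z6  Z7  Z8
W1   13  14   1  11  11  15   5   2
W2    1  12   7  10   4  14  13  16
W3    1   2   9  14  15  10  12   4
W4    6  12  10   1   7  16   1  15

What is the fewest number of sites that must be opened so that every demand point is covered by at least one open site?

Coverage sets (demand points within 10 of each site):
  W1: {Z3, Z7, Z8}
  W2: {Z1, Z3, Z4, Z5}
  W3: {Z1, Z2, Z3, Z6, Z8}
  W4: {Z1, Z3, Z4, Z5, Z7}
No single site covers all 8 demand points.
But {W3, W4} covers everything, so the minimum is 2.

2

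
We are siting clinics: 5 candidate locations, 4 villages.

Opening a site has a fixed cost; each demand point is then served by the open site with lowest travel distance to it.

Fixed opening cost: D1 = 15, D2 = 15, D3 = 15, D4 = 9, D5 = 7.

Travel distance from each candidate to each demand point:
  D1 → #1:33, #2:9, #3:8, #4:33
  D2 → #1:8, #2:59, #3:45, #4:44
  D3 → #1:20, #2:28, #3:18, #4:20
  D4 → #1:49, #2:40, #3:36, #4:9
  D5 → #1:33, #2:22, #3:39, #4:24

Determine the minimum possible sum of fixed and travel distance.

73

Open {D1, D2, D4}: assign each demand point to its cheapest open site.
  #1→D2 8, #2→D1 9, #3→D1 8, #4→D4 9
  travel distance 34, fixed 39 → total 73.
Compare {D1, D2, D4, D5}: travel distance 34 + fixed 46 = 80.
Compare {D1, D4}: travel distance 59 + fixed 24 = 83.
Compare {D1, D3, D4}: travel distance 46 + fixed 39 = 85.
All other subsets cost ≥ 80. Minimum total cost: 73.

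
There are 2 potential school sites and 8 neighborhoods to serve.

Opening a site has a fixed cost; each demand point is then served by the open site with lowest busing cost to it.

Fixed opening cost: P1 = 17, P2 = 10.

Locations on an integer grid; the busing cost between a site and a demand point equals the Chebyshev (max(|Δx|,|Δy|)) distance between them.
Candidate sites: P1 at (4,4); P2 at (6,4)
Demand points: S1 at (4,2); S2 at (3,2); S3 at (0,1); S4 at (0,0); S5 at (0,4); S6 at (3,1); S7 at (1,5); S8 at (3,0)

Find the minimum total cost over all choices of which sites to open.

43

Open {P1}: assign each demand point to its cheapest open site.
  S1→P1 2, S2→P1 2, S3→P1 4, S4→P1 4, S5→P1 4, S6→P1 3, S7→P1 3, S8→P1 4
  busing cost 26, fixed 17 → total 43.
Compare {P2}: busing cost 35 + fixed 10 = 45.
Compare {P1, P2}: busing cost 26 + fixed 27 = 53.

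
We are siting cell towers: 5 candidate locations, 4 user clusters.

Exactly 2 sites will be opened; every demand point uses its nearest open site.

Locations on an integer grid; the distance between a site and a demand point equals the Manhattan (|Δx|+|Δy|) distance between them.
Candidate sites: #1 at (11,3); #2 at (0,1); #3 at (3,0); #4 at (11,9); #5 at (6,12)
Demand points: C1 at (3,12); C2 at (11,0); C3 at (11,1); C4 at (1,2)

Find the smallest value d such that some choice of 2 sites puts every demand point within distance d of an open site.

9

Open {#3, #5}.
  Farthest demand point is C3 at distance 9 (to #3); all others are ≤ 9.
With {#1, #4} the worst case is 11.
With {#1, #5} the worst case is 11.
No size-2 selection achieves below 9.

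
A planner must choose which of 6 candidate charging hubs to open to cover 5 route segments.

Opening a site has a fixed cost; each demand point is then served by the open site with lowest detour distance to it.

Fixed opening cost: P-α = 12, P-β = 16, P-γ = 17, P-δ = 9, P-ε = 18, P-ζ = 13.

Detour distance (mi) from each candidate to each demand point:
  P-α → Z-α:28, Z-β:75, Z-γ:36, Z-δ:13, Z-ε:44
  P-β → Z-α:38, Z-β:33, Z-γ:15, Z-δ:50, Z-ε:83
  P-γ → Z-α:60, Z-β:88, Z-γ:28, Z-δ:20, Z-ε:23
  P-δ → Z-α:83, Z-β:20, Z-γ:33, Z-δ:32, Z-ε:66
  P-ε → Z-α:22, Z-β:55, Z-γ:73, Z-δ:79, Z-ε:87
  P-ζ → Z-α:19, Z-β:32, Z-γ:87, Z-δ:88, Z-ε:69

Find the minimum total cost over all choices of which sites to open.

Open {P-γ, P-δ, P-ζ}: assign each demand point to its cheapest open site.
  Z-α→P-ζ 19, Z-β→P-δ 20, Z-γ→P-γ 28, Z-δ→P-γ 20, Z-ε→P-γ 23
  detour distance 110, fixed 39 → total 149.
Compare {P-α, P-γ, P-δ}: detour distance 112 + fixed 38 = 150.
Compare {P-γ, P-ζ}: detour distance 122 + fixed 30 = 152.
Compare {P-β, P-γ, P-δ, P-ζ}: detour distance 97 + fixed 55 = 152.
All other subsets cost ≥ 150. Minimum total cost: 149.

149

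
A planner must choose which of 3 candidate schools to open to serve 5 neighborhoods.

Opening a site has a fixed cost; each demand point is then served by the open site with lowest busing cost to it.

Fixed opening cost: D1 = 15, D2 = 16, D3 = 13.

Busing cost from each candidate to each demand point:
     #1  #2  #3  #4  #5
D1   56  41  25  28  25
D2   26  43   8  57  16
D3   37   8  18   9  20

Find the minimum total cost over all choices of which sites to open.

Open {D2, D3}: assign each demand point to its cheapest open site.
  #1→D2 26, #2→D3 8, #3→D2 8, #4→D3 9, #5→D2 16
  busing cost 67, fixed 29 → total 96.
Compare {D3}: busing cost 92 + fixed 13 = 105.
Compare {D1, D2, D3}: busing cost 67 + fixed 44 = 111.
Compare {D1, D3}: busing cost 92 + fixed 28 = 120.
All other subsets cost ≥ 105. Minimum total cost: 96.

96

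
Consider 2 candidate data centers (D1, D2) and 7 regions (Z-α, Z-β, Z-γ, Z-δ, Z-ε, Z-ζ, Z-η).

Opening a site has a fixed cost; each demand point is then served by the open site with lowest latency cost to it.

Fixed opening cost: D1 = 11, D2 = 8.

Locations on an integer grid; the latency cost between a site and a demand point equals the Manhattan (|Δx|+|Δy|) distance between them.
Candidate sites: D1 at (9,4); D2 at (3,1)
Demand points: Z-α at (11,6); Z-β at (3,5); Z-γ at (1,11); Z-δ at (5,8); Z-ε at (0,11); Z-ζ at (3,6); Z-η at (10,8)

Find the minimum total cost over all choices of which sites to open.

Open {D1, D2}: assign each demand point to its cheapest open site.
  Z-α→D1 4, Z-β→D2 4, Z-γ→D2 12, Z-δ→D1 8, Z-ε→D2 13, Z-ζ→D2 5, Z-η→D1 5
  latency cost 51, fixed 19 → total 70.
Compare {D1}: latency cost 63 + fixed 11 = 74.
Compare {D2}: latency cost 70 + fixed 8 = 78.

70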